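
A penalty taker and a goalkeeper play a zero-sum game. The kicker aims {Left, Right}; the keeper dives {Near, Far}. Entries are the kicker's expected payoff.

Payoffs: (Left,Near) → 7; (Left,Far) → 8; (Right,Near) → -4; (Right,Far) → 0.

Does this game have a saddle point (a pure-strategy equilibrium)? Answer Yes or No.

Yes

Row minima: Left → 7, Right → -4; maximin = 7.
Column maxima: Near → 7, Far → 8; minimax = 7.
maximin = minimax = 7, so a saddle point exists.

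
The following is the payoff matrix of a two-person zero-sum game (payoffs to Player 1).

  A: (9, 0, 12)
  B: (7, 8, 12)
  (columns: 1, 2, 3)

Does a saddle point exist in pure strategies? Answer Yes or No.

Row minima: A → 0, B → 7; maximin = 7.
Column maxima: 1 → 9, 2 → 8, 3 → 12; minimax = 8.
7 ≠ 8, so no pure-strategy equilibrium exists.

No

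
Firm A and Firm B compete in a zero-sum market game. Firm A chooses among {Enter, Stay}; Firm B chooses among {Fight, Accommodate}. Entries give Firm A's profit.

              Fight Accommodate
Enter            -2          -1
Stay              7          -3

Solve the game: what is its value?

-13/11

Row minima: Enter → -2, Stay → -3; maximin = -2.
Column maxima: Fight → 7, Accommodate → -1; minimax = -1.
-2 ≠ -1, so there is no saddle point; optimal play is mixed.
Let Firm A play Enter with probability p. Expected payoff against Fight: (-2)p + 7(1−p) = −9p + 7; against Accommodate: (-1)p + (-3)(1−p) = 2p − 3.
Setting these equal: −9p + 7 = 2p − 3 ⇒ −11p = -10 ⇒ p = 10/11, and the value is (-9)·(10/11) + 7 = -13/11.
For Firm B: with q = P(Fight), equating Enter's and Stay's payoffs gives −q − 1 = 10q − 3 ⇒ q = 2/11.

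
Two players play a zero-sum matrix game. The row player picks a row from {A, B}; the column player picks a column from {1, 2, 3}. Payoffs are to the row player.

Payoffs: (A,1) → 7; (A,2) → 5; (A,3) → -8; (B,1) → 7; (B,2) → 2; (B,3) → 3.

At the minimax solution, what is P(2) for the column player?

Row minima: A → -8, B → 2; maximin = 2.
Column maxima: 1 → 7, 2 → 5, 3 → 3; minimax = 3.
2 ≠ 3, so there is no saddle point; optimal play is mixed.
1 is strictly dominated by 2 (it gives the row player strictly more in every row), so the column player never plays it.
On the remaining 2×2 (A, B vs 2, 3):
Let the row player play A with probability p. Expected payoff against 2: 5p + 2(1−p) = 3p + 2; against 3: (-8)p + 3(1−p) = −11p + 3.
Setting these equal: 3p + 2 = −11p + 3 ⇒ 14p = 1 ⇒ p = 1/14, and the value is (3)·(1/14) + 2 = 31/14.
For the column player: with q = P(2), equating A's and B's payoffs gives 13q − 8 = −q + 3 ⇒ q = 11/14.

11/14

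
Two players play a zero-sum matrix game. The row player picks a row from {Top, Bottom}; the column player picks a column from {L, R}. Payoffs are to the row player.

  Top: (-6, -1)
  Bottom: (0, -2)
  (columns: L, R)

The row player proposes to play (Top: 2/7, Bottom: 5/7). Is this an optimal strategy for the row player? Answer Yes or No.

Against L this mix gives (2/7)·(-6) + (5/7)·0 = -12/7.
Against R this mix gives (2/7)·(-1) + (5/7)·(-2) = -12/7.
All of the column player's active replies (L, R) yield -12/7, and no column does worse for the row player. The mix makes the column player indifferent and guarantees -12/7, so it is optimal.

Yes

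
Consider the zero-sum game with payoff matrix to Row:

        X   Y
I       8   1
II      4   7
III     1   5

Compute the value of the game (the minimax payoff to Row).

26/5

Row minima: I → 1, II → 4, III → 1; maximin = 4.
Column maxima: X → 8, Y → 7; minimax = 7.
4 ≠ 7, so there is no saddle point; optimal play is mixed.
III is strictly dominated by II, so Row never plays it.
On the remaining 2×2 (I, II vs X, Y):
Let Row play I with probability p. Expected payoff against X: 8p + 4(1−p) = 4p + 4; against Y: 1p + 7(1−p) = −6p + 7.
Setting these equal: 4p + 4 = −6p + 7 ⇒ 10p = 3 ⇒ p = 3/10, and the value is (4)·(3/10) + 4 = 26/5.
For Column: with q = P(X), equating I's and II's payoffs gives 7q + 1 = −3q + 7 ⇒ q = 3/5.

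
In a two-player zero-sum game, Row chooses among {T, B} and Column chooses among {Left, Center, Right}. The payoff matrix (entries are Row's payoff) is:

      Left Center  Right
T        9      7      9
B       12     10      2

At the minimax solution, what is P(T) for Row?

4/5

Row minima: T → 7, B → 2; maximin = 7.
Column maxima: Left → 12, Center → 10, Right → 9; minimax = 9.
7 ≠ 9, so there is no saddle point; optimal play is mixed.
Left is strictly dominated by Center (it gives Row strictly more in every row), so Column never plays it.
On the remaining 2×2 (T, B vs Center, Right):
Let Row play T with probability p. Expected payoff against Center: 7p + 10(1−p) = −3p + 10; against Right: 9p + 2(1−p) = 7p + 2.
Setting these equal: −3p + 10 = 7p + 2 ⇒ −10p = -8 ⇒ p = 4/5, and the value is (-3)·(4/5) + 10 = 38/5.
For Column: with q = P(Center), equating T's and B's payoffs gives −2q + 9 = 8q + 2 ⇒ q = 7/10.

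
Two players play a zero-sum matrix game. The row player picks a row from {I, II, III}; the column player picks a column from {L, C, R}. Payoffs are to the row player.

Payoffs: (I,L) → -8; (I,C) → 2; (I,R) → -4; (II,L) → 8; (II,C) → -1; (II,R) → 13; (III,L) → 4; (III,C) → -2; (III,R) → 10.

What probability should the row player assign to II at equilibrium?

10/19

Row minima: I → -8, II → -1, III → -2; maximin = -1.
Column maxima: L → 8, C → 2, R → 13; minimax = 2.
-1 ≠ 2, so there is no saddle point; optimal play is mixed.
III is strictly dominated by II, so the row player never plays it.
R is strictly dominated by L (it gives the row player strictly more in every row), so the column player never plays it.
On the remaining 2×2 (I, II vs L, C):
Let the row player play I with probability p. Expected payoff against L: (-8)p + 8(1−p) = −16p + 8; against C: 2p + (-1)(1−p) = 3p − 1.
Setting these equal: −16p + 8 = 3p − 1 ⇒ −19p = -9 ⇒ p = 9/19, and the value is (-16)·(9/19) + 8 = 8/19.
For the column player: with q = P(L), equating I's and II's payoffs gives −10q + 2 = 9q − 1 ⇒ q = 3/19.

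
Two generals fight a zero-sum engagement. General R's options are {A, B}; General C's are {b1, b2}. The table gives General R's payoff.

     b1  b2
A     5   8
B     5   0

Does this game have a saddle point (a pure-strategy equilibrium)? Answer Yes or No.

Row minima: A → 5, B → 0; maximin = 5.
Column maxima: b1 → 5, b2 → 8; minimax = 5.
maximin = minimax = 5, so a saddle point exists.

Yes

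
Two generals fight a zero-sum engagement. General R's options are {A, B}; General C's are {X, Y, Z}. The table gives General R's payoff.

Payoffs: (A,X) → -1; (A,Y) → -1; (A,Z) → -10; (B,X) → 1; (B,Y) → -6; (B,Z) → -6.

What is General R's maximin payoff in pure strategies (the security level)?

-6

Row minima: A → -10, B → -6.
The best of these is -6.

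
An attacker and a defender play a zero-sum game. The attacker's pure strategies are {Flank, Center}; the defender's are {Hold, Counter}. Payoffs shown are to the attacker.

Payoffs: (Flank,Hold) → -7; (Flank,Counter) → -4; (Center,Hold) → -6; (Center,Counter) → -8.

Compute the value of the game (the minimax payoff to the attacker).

-32/5

Row minima: Flank → -7, Center → -8; maximin = -7.
Column maxima: Hold → -6, Counter → -4; minimax = -6.
-7 ≠ -6, so there is no saddle point; optimal play is mixed.
Let the attacker play Flank with probability p. Expected payoff against Hold: (-7)p + (-6)(1−p) = −p − 6; against Counter: (-4)p + (-8)(1−p) = 4p − 8.
Setting these equal: −p − 6 = 4p − 8 ⇒ −5p = -2 ⇒ p = 2/5, and the value is (-1)·(2/5) − 6 = -32/5.
For the defender: with q = P(Hold), equating Flank's and Center's payoffs gives −3q − 4 = 2q − 8 ⇒ q = 4/5.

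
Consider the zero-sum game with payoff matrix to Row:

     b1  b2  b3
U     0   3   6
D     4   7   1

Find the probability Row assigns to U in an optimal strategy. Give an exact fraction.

1/3

Row minima: U → 0, D → 1; maximin = 1.
Column maxima: b1 → 4, b2 → 7, b3 → 6; minimax = 4.
1 ≠ 4, so there is no saddle point; optimal play is mixed.
b2 is strictly dominated by b1 (it gives Row strictly more in every row), so Column never plays it.
On the remaining 2×2 (U, D vs b1, b3):
Let Row play U with probability p. Expected payoff against b1: 0p + 4(1−p) = −4p + 4; against b3: 6p + 1(1−p) = 5p + 1.
Setting these equal: −4p + 4 = 5p + 1 ⇒ −9p = -3 ⇒ p = 1/3, and the value is (-4)·(1/3) + 4 = 8/3.
For Column: with q = P(b1), equating U's and D's payoffs gives −6q + 6 = 3q + 1 ⇒ q = 5/9.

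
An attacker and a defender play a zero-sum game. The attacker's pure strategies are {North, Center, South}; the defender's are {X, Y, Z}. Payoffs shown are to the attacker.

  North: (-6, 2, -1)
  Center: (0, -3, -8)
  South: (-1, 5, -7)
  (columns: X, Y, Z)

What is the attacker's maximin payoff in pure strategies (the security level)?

-6

Row minima: North → -6, Center → -8, South → -7.
The best of these is -6.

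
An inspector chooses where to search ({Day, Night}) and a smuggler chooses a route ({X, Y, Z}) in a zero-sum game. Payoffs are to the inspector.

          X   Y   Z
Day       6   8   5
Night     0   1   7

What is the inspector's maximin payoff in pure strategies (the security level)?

Row minima: Day → 5, Night → 0.
The best of these is 5.

5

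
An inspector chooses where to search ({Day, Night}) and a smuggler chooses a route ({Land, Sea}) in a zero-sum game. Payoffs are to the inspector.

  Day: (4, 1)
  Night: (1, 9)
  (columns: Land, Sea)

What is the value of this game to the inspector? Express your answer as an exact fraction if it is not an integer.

35/11

Row minima: Day → 1, Night → 1; maximin = 1.
Column maxima: Land → 4, Sea → 9; minimax = 4.
1 ≠ 4, so there is no saddle point; optimal play is mixed.
Let the inspector play Day with probability p. Expected payoff against Land: 4p + 1(1−p) = 3p + 1; against Sea: 1p + 9(1−p) = −8p + 9.
Setting these equal: 3p + 1 = −8p + 9 ⇒ 11p = 8 ⇒ p = 8/11, and the value is (3)·(8/11) + 1 = 35/11.
For the smuggler: with q = P(Land), equating Day's and Night's payoffs gives 3q + 1 = −8q + 9 ⇒ q = 8/11.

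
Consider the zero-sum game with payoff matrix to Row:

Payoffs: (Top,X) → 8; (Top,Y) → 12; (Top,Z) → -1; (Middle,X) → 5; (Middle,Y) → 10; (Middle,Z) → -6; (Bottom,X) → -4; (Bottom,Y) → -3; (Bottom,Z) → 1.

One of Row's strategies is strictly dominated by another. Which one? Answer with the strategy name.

Middle

Top gives a strictly higher payoff than Middle against every column: 8 > 5, 12 > 10, -1 > -6.
So Middle is strictly dominated and Row never plays it.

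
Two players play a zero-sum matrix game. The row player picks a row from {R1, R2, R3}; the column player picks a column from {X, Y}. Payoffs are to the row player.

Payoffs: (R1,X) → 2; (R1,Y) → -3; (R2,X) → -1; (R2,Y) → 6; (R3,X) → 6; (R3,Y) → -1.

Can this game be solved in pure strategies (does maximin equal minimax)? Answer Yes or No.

No

Row minima: R1 → -3, R2 → -1, R3 → -1; maximin = -1.
Column maxima: X → 6, Y → 6; minimax = 6.
-1 ≠ 6, so no pure-strategy equilibrium exists.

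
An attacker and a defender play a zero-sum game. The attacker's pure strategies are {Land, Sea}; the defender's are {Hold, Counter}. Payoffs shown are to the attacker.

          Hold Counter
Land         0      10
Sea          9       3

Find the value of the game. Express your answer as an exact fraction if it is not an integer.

45/8

Row minima: Land → 0, Sea → 3; maximin = 3.
Column maxima: Hold → 9, Counter → 10; minimax = 9.
3 ≠ 9, so there is no saddle point; optimal play is mixed.
Let the attacker play Land with probability p. Expected payoff against Hold: 0p + 9(1−p) = −9p + 9; against Counter: 10p + 3(1−p) = 7p + 3.
Setting these equal: −9p + 9 = 7p + 3 ⇒ −16p = -6 ⇒ p = 3/8, and the value is (-9)·(3/8) + 9 = 45/8.
For the defender: with q = P(Hold), equating Land's and Sea's payoffs gives −10q + 10 = 6q + 3 ⇒ q = 7/16.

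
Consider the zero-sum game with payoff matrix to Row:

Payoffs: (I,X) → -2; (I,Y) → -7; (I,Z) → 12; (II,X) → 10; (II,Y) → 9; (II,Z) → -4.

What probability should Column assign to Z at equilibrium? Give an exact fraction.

1/2

Row minima: I → -7, II → -4; maximin = -4.
Column maxima: X → 10, Y → 9, Z → 12; minimax = 9.
-4 ≠ 9, so there is no saddle point; optimal play is mixed.
X is strictly dominated by Y (it gives Row strictly more in every row), so Column never plays it.
On the remaining 2×2 (I, II vs Y, Z):
Let Row play I with probability p. Expected payoff against Y: (-7)p + 9(1−p) = −16p + 9; against Z: 12p + (-4)(1−p) = 16p − 4.
Setting these equal: −16p + 9 = 16p − 4 ⇒ −32p = -13 ⇒ p = 13/32, and the value is (-16)·(13/32) + 9 = 5/2.
For Column: with q = P(Y), equating I's and II's payoffs gives −19q + 12 = 13q − 4 ⇒ q = 1/2.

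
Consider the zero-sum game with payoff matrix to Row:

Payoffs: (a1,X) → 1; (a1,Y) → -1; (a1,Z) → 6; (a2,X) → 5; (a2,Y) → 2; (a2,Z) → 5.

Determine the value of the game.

2

Row minima: a1 → -1, a2 → 2; maximin = 2.
Column maxima: X → 5, Y → 2, Z → 6; minimax = 2.
Since maximin = minimax = 2, there is a saddle point and the value is 2.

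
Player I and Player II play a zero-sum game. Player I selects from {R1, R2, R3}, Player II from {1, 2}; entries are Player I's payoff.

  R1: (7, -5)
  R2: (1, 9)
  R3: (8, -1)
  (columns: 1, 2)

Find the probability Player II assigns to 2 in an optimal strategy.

Row minima: R1 → -5, R2 → 1, R3 → -1; maximin = 1.
Column maxima: 1 → 8, 2 → 9; minimax = 8.
1 ≠ 8, so there is no saddle point; optimal play is mixed.
R1 is strictly dominated by R3, so Player I never plays it.
On the remaining 2×2 (R2, R3 vs 1, 2):
Let Player I play R2 with probability p. Expected payoff against 1: 1p + 8(1−p) = −7p + 8; against 2: 9p + (-1)(1−p) = 10p − 1.
Setting these equal: −7p + 8 = 10p − 1 ⇒ −17p = -9 ⇒ p = 9/17, and the value is (-7)·(9/17) + 8 = 73/17.
For Player II: with q = P(1), equating R2's and R3's payoffs gives −8q + 9 = 9q − 1 ⇒ q = 10/17.

7/17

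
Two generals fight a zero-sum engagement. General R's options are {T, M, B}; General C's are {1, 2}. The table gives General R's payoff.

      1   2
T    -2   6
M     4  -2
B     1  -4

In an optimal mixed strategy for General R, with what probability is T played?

Row minima: T → -2, M → -2, B → -4; maximin = -2.
Column maxima: 1 → 4, 2 → 6; minimax = 4.
-2 ≠ 4, so there is no saddle point; optimal play is mixed.
B is strictly dominated by M, so General R never plays it.
On the remaining 2×2 (T, M vs 1, 2):
Let General R play T with probability p. Expected payoff against 1: (-2)p + 4(1−p) = −6p + 4; against 2: 6p + (-2)(1−p) = 8p − 2.
Setting these equal: −6p + 4 = 8p − 2 ⇒ −14p = -6 ⇒ p = 3/7, and the value is (-6)·(3/7) + 4 = 10/7.
For General C: with q = P(1), equating T's and M's payoffs gives −8q + 6 = 6q − 2 ⇒ q = 4/7.

3/7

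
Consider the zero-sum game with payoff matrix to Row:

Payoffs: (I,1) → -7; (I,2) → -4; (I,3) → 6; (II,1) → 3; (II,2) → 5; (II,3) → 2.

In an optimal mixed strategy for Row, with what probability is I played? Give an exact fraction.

1/14

Row minima: I → -7, II → 2; maximin = 2.
Column maxima: 1 → 3, 2 → 5, 3 → 6; minimax = 3.
2 ≠ 3, so there is no saddle point; optimal play is mixed.
2 is strictly dominated by 1 (it gives Row strictly more in every row), so Column never plays it.
On the remaining 2×2 (I, II vs 1, 3):
Let Row play I with probability p. Expected payoff against 1: (-7)p + 3(1−p) = −10p + 3; against 3: 6p + 2(1−p) = 4p + 2.
Setting these equal: −10p + 3 = 4p + 2 ⇒ −14p = -1 ⇒ p = 1/14, and the value is (-10)·(1/14) + 3 = 16/7.
For Column: with q = P(1), equating I's and II's payoffs gives −13q + 6 = q + 2 ⇒ q = 2/7.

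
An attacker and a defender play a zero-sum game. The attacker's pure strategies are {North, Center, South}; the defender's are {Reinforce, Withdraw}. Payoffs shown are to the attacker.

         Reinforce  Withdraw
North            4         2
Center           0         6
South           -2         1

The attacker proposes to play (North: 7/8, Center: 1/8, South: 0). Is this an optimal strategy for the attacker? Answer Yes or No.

No

Against Reinforce this mix gives (7/8)·4 + (1/8)·0 = 7/2.
Against Withdraw this mix gives (7/8)·2 + (1/8)·6 = 5/2.
The defender will play Withdraw, holding the attacker to 5/2. Shifting weight toward the row that does better against Withdraw would raise this floor (the equalizing mix achieves 3 against both Withdraw and Reinforce), so the proposed strategy is not optimal.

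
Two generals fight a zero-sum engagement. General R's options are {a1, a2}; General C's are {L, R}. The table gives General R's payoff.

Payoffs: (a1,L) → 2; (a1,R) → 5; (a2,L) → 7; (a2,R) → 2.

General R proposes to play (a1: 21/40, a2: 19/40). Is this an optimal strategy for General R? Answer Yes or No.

Against L this mix gives (21/40)·2 + (19/40)·7 = 35/8.
Against R this mix gives (21/40)·5 + (19/40)·2 = 143/40.
General C will play R, holding General R to 143/40. Shifting weight toward the row that does better against R would raise this floor (the equalizing mix achieves 31/8 against both R and L), so the proposed strategy is not optimal.

No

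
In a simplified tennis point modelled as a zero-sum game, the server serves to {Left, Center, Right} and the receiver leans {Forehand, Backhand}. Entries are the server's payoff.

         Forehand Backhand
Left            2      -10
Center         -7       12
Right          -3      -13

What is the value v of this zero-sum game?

Row minima: Left → -10, Center → -7, Right → -13; maximin = -7.
Column maxima: Forehand → 2, Backhand → 12; minimax = 2.
-7 ≠ 2, so there is no saddle point; optimal play is mixed.
Right is strictly dominated by Left, so the server never plays it.
On the remaining 2×2 (Left, Center vs Forehand, Backhand):
Let the server play Left with probability p. Expected payoff against Forehand: 2p + (-7)(1−p) = 9p − 7; against Backhand: (-10)p + 12(1−p) = −22p + 12.
Setting these equal: 9p − 7 = −22p + 12 ⇒ 31p = 19 ⇒ p = 19/31, and the value is (9)·(19/31) − 7 = -46/31.
For the receiver: with q = P(Forehand), equating Left's and Center's payoffs gives 12q − 10 = −19q + 12 ⇒ q = 22/31.

-46/31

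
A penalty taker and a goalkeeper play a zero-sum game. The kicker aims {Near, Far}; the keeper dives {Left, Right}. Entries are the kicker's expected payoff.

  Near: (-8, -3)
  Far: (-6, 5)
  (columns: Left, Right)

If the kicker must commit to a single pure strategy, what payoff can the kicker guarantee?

Row minima: Near → -8, Far → -6.
The best of these is -6.

-6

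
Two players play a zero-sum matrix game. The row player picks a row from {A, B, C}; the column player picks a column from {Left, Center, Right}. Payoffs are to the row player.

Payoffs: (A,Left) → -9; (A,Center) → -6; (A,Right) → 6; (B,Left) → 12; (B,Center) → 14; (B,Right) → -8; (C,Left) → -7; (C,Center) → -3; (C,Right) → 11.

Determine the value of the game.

Row minima: A → -9, B → -8, C → -7; maximin = -7.
Column maxima: Left → 12, Center → 14, Right → 11; minimax = 11.
-7 ≠ 11, so there is no saddle point; optimal play is mixed.
A is strictly dominated by C, so the row player never plays it.
Center is strictly dominated by Left (it gives the row player strictly more in every row), so the column player never plays it.
On the remaining 2×2 (B, C vs Left, Right):
Let the row player play B with probability p. Expected payoff against Left: 12p + (-7)(1−p) = 19p − 7; against Right: (-8)p + 11(1−p) = −19p + 11.
Setting these equal: 19p − 7 = −19p + 11 ⇒ 38p = 18 ⇒ p = 9/19, and the value is (19)·(9/19) − 7 = 2.
For the column player: with q = P(Left), equating B's and C's payoffs gives 20q − 8 = −18q + 11 ⇒ q = 1/2.

2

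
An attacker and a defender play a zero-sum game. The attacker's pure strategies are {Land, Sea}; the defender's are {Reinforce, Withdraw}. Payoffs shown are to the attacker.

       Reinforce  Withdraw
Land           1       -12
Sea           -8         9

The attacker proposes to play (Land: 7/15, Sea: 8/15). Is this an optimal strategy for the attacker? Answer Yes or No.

Against Reinforce this mix gives (7/15)·1 + (8/15)·(-8) = -19/5.
Against Withdraw this mix gives (7/15)·(-12) + (8/15)·9 = -4/5.
The defender will play Reinforce, holding the attacker to -19/5. Shifting weight toward the row that does better against Reinforce would raise this floor (the equalizing mix achieves -29/10 against both Reinforce and Withdraw), so the proposed strategy is not optimal.

No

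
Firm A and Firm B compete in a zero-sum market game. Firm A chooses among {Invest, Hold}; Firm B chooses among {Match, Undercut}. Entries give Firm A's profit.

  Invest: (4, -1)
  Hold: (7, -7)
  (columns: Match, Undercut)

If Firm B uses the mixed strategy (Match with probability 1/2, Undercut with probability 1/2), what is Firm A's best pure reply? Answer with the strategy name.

Expected payoff of Invest: (1/2)·4 + (1/2)·(-1) = 3/2.
Expected payoff of Hold: (1/2)·7 + (1/2)·(-7) = 0.
The largest is 3/2, so Firm A's best response is Invest.

Invest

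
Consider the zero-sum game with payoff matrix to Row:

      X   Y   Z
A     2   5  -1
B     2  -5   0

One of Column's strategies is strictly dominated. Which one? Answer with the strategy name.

X

Z holds Row's payoff strictly below X in every row: -1 < 2, 0 < 2.
So X is strictly dominated for Column.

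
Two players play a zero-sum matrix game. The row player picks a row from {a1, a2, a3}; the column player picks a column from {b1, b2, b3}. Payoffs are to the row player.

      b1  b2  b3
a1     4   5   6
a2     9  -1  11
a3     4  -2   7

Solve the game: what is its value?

Row minima: a1 → 4, a2 → -1, a3 → -2; maximin = 4.
Column maxima: b1 → 9, b2 → 5, b3 → 11; minimax = 5.
4 ≠ 5, so there is no saddle point; optimal play is mixed.
a3 is strictly dominated by a2, so the row player never plays it.
b3 is strictly dominated by b1 (it gives the row player strictly more in every row), so the column player never plays it.
On the remaining 2×2 (a1, a2 vs b1, b2):
Let the row player play a1 with probability p. Expected payoff against b1: 4p + 9(1−p) = −5p + 9; against b2: 5p + (-1)(1−p) = 6p − 1.
Setting these equal: −5p + 9 = 6p − 1 ⇒ −11p = -10 ⇒ p = 10/11, and the value is (-5)·(10/11) + 9 = 49/11.
For the column player: with q = P(b1), equating a1's and a2's payoffs gives −q + 5 = 10q − 1 ⇒ q = 6/11.

49/11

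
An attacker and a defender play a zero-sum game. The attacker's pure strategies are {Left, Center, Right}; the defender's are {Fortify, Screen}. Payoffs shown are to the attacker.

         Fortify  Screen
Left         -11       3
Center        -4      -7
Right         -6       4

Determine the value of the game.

Row minima: Left → -11, Center → -7, Right → -6; maximin = -6.
Column maxima: Fortify → -4, Screen → 4; minimax = -4.
-6 ≠ -4, so there is no saddle point; optimal play is mixed.
Left is strictly dominated by Right, so the attacker never plays it.
On the remaining 2×2 (Center, Right vs Fortify, Screen):
Let the attacker play Center with probability p. Expected payoff against Fortify: (-4)p + (-6)(1−p) = 2p − 6; against Screen: (-7)p + 4(1−p) = −11p + 4.
Setting these equal: 2p − 6 = −11p + 4 ⇒ 13p = 10 ⇒ p = 10/13, and the value is (2)·(10/13) − 6 = -58/13.
For the defender: with q = P(Fortify), equating Center's and Right's payoffs gives 3q − 7 = −10q + 4 ⇒ q = 11/13.

-58/13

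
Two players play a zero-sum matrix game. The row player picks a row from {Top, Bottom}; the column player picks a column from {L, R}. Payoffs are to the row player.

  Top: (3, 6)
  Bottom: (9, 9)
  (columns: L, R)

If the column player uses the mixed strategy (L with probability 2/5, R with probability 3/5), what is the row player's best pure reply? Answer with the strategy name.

Expected payoff of Top: (2/5)·3 + (3/5)·6 = 24/5.
Expected payoff of Bottom: (2/5)·9 + (3/5)·9 = 9.
The largest is 9, so the row player's best response is Bottom.

Bottom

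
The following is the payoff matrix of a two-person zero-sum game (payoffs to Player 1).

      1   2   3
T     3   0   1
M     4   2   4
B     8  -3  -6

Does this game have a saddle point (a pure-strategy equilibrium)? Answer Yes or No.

Row minima: T → 0, M → 2, B → -6; maximin = 2.
Column maxima: 1 → 8, 2 → 2, 3 → 4; minimax = 2.
maximin = minimax = 2, so a saddle point exists.

Yes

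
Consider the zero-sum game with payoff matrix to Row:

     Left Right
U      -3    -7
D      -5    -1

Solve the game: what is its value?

-4

Row minima: U → -7, D → -5; maximin = -5.
Column maxima: Left → -3, Right → -1; minimax = -3.
-5 ≠ -3, so there is no saddle point; optimal play is mixed.
Let Row play U with probability p. Expected payoff against Left: (-3)p + (-5)(1−p) = 2p − 5; against Right: (-7)p + (-1)(1−p) = −6p − 1.
Setting these equal: 2p − 5 = −6p − 1 ⇒ 8p = 4 ⇒ p = 1/2, and the value is (2)·(1/2) − 5 = -4.
For Column: with q = P(Left), equating U's and D's payoffs gives 4q − 7 = −4q − 1 ⇒ q = 3/4.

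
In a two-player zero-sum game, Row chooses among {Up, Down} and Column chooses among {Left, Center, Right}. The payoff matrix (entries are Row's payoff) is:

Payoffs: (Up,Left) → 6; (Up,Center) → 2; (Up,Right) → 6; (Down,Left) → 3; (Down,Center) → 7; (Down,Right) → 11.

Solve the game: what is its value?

Row minima: Up → 2, Down → 3; maximin = 3.
Column maxima: Left → 6, Center → 7, Right → 11; minimax = 6.
3 ≠ 6, so there is no saddle point; optimal play is mixed.
Right is strictly dominated by Center (it gives Row strictly more in every row), so Column never plays it.
On the remaining 2×2 (Up, Down vs Left, Center):
Let Row play Up with probability p. Expected payoff against Left: 6p + 3(1−p) = 3p + 3; against Center: 2p + 7(1−p) = −5p + 7.
Setting these equal: 3p + 3 = −5p + 7 ⇒ 8p = 4 ⇒ p = 1/2, and the value is (3)·(1/2) + 3 = 9/2.
For Column: with q = P(Left), equating Up's and Down's payoffs gives 4q + 2 = −4q + 7 ⇒ q = 5/8.

9/2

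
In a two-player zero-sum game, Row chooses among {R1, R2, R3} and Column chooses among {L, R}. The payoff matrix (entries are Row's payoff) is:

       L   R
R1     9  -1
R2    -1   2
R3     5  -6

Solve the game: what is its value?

Row minima: R1 → -1, R2 → -1, R3 → -6; maximin = -1.
Column maxima: L → 9, R → 2; minimax = 2.
-1 ≠ 2, so there is no saddle point; optimal play is mixed.
R3 is strictly dominated by R1, so Row never plays it.
On the remaining 2×2 (R1, R2 vs L, R):
Let Row play R1 with probability p. Expected payoff against L: 9p + (-1)(1−p) = 10p − 1; against R: (-1)p + 2(1−p) = −3p + 2.
Setting these equal: 10p − 1 = −3p + 2 ⇒ 13p = 3 ⇒ p = 3/13, and the value is (10)·(3/13) − 1 = 17/13.
For Column: with q = P(L), equating R1's and R2's payoffs gives 10q − 1 = −3q + 2 ⇒ q = 3/13.

17/13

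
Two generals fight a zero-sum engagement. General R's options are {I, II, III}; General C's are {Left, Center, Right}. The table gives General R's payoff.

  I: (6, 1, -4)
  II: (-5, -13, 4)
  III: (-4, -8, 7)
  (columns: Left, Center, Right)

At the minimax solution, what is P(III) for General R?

1/4

Row minima: I → -4, II → -13, III → -8; maximin = -4.
Column maxima: Left → 6, Center → 1, Right → 7; minimax = 1.
-4 ≠ 1, so there is no saddle point; optimal play is mixed.
II is strictly dominated by III, so General R never plays it.
Left is strictly dominated by Center (it gives General R strictly more in every row), so General C never plays it.
On the remaining 2×2 (I, III vs Center, Right):
Let General R play I with probability p. Expected payoff against Center: 1p + (-8)(1−p) = 9p − 8; against Right: (-4)p + 7(1−p) = −11p + 7.
Setting these equal: 9p − 8 = −11p + 7 ⇒ 20p = 15 ⇒ p = 3/4, and the value is (9)·(3/4) − 8 = -5/4.
For General C: with q = P(Center), equating I's and III's payoffs gives 5q − 4 = −15q + 7 ⇒ q = 11/20.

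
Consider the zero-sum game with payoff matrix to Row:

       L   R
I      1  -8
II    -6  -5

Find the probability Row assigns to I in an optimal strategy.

Row minima: I → -8, II → -6; maximin = -6.
Column maxima: L → 1, R → -5; minimax = -5.
-6 ≠ -5, so there is no saddle point; optimal play is mixed.
Let Row play I with probability p. Expected payoff against L: 1p + (-6)(1−p) = 7p − 6; against R: (-8)p + (-5)(1−p) = −3p − 5.
Setting these equal: 7p − 6 = −3p − 5 ⇒ 10p = 1 ⇒ p = 1/10, and the value is (7)·(1/10) − 6 = -53/10.
For Column: with q = P(L), equating I's and II's payoffs gives 9q − 8 = −q − 5 ⇒ q = 3/10.

1/10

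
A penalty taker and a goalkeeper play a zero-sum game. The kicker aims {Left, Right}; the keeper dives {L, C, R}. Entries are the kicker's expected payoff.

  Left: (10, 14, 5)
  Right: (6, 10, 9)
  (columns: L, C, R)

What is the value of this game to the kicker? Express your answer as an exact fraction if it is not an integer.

15/2

Row minima: Left → 5, Right → 6; maximin = 6.
Column maxima: L → 10, C → 14, R → 9; minimax = 9.
6 ≠ 9, so there is no saddle point; optimal play is mixed.
C is strictly dominated by L (it gives the kicker strictly more in every row), so the keeper never plays it.
On the remaining 2×2 (Left, Right vs L, R):
Let the kicker play Left with probability p. Expected payoff against L: 10p + 6(1−p) = 4p + 6; against R: 5p + 9(1−p) = −4p + 9.
Setting these equal: 4p + 6 = −4p + 9 ⇒ 8p = 3 ⇒ p = 3/8, and the value is (4)·(3/8) + 6 = 15/2.
For the keeper: with q = P(L), equating Left's and Right's payoffs gives 5q + 5 = −3q + 9 ⇒ q = 1/2.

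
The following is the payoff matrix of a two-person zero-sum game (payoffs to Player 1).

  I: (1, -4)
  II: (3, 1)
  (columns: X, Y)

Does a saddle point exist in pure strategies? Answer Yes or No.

Row minima: I → -4, II → 1; maximin = 1.
Column maxima: X → 3, Y → 1; minimax = 1.
maximin = minimax = 1, so a saddle point exists.

Yes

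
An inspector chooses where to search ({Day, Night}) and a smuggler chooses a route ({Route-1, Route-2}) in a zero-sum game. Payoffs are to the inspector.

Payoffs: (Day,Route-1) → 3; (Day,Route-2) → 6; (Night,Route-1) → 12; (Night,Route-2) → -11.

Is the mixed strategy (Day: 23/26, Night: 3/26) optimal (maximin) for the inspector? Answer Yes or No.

Against Route-1 this mix gives (23/26)·3 + (3/26)·12 = 105/26.
Against Route-2 this mix gives (23/26)·6 + (3/26)·(-11) = 105/26.
All of the smuggler's active replies (Route-1, Route-2) yield 105/26, and no column does worse for the inspector. The mix makes the smuggler indifferent and guarantees 105/26, so it is optimal.

Yes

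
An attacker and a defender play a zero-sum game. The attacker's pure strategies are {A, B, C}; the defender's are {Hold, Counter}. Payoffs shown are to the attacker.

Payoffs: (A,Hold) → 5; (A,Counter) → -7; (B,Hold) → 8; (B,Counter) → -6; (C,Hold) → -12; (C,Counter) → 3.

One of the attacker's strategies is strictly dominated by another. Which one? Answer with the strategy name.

A

B gives a strictly higher payoff than A against every column: 8 > 5, -6 > -7.
So A is strictly dominated and the attacker never plays it.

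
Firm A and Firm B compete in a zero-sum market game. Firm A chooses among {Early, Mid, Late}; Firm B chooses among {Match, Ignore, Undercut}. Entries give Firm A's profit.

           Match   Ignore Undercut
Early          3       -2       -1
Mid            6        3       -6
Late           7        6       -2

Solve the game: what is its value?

-10/9

Row minima: Early → -2, Mid → -6, Late → -2; maximin = -2.
Column maxima: Match → 7, Ignore → 6, Undercut → -1; minimax = -1.
-2 ≠ -1, so there is no saddle point; optimal play is mixed.
Mid is strictly dominated by Late, so Firm A never plays it.
Match is strictly dominated by Ignore (it gives Firm A strictly more in every row), so Firm B never plays it.
On the remaining 2×2 (Early, Late vs Ignore, Undercut):
Let Firm A play Early with probability p. Expected payoff against Ignore: (-2)p + 6(1−p) = −8p + 6; against Undercut: (-1)p + (-2)(1−p) = p − 2.
Setting these equal: −8p + 6 = p − 2 ⇒ −9p = -8 ⇒ p = 8/9, and the value is (-8)·(8/9) + 6 = -10/9.
For Firm B: with q = P(Ignore), equating Early's and Late's payoffs gives −q − 1 = 8q − 2 ⇒ q = 1/9.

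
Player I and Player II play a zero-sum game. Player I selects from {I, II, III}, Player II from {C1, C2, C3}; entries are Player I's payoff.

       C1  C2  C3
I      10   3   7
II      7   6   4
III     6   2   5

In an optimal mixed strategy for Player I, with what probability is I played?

Row minima: I → 3, II → 4, III → 2; maximin = 4.
Column maxima: C1 → 10, C2 → 6, C3 → 7; minimax = 6.
4 ≠ 6, so there is no saddle point; optimal play is mixed.
III is strictly dominated by I, so Player I never plays it.
C1 is strictly dominated by C2 (it gives Player I strictly more in every row), so Player II never plays it.
On the remaining 2×2 (I, II vs C2, C3):
Let Player I play I with probability p. Expected payoff against C2: 3p + 6(1−p) = −3p + 6; against C3: 7p + 4(1−p) = 3p + 4.
Setting these equal: −3p + 6 = 3p + 4 ⇒ −6p = -2 ⇒ p = 1/3, and the value is (-3)·(1/3) + 6 = 5.
For Player II: with q = P(C2), equating I's and II's payoffs gives −4q + 7 = 2q + 4 ⇒ q = 1/2.

1/3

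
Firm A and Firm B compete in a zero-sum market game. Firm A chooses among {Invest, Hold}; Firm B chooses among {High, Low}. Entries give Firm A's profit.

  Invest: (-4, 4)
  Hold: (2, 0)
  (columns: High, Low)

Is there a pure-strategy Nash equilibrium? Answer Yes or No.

No

Row minima: Invest → -4, Hold → 0; maximin = 0.
Column maxima: High → 2, Low → 4; minimax = 2.
0 ≠ 2, so no pure-strategy equilibrium exists.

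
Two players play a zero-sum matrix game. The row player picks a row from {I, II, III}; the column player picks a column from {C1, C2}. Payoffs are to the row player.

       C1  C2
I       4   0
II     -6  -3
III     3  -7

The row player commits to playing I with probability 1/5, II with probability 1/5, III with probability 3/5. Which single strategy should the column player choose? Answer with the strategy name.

C2

If the column player plays C1, the row player's expected payoff is (1/5)·4 + (1/5)·(-6) + (3/5)·3 = 7/5.
If the column player plays C2, the row player's expected payoff is (1/5)·0 + (1/5)·(-3) + (3/5)·(-7) = -24/5.
The column player minimizes the row player's payoff; the smallest is -24/5, so the best response is C2.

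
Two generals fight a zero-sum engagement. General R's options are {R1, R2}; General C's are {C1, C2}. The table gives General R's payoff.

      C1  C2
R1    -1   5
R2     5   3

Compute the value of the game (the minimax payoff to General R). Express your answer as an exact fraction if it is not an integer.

Row minima: R1 → -1, R2 → 3; maximin = 3.
Column maxima: C1 → 5, C2 → 5; minimax = 5.
3 ≠ 5, so there is no saddle point; optimal play is mixed.
Let General R play R1 with probability p. Expected payoff against C1: (-1)p + 5(1−p) = −6p + 5; against C2: 5p + 3(1−p) = 2p + 3.
Setting these equal: −6p + 5 = 2p + 3 ⇒ −8p = -2 ⇒ p = 1/4, and the value is (-6)·(1/4) + 5 = 7/2.
For General C: with q = P(C1), equating R1's and R2's payoffs gives −6q + 5 = 2q + 3 ⇒ q = 1/4.

7/2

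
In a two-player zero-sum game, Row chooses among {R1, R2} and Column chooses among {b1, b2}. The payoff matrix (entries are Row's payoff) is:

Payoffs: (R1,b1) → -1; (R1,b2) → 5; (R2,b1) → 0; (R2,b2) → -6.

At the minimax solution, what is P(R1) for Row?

Row minima: R1 → -1, R2 → -6; maximin = -1.
Column maxima: b1 → 0, b2 → 5; minimax = 0.
-1 ≠ 0, so there is no saddle point; optimal play is mixed.
Let Row play R1 with probability p. Expected payoff against b1: (-1)p + 0(1−p) = −p; against b2: 5p + (-6)(1−p) = 11p − 6.
Setting these equal: −p = 11p − 6 ⇒ −12p = -6 ⇒ p = 1/2, and the value is (-1)·(1/2) = -1/2.
For Column: with q = P(b1), equating R1's and R2's payoffs gives −6q + 5 = 6q − 6 ⇒ q = 11/12.

1/2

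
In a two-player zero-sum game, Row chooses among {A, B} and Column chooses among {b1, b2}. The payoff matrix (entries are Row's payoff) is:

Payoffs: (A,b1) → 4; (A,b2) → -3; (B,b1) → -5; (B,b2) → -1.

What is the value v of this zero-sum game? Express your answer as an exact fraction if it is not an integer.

Row minima: A → -3, B → -5; maximin = -3.
Column maxima: b1 → 4, b2 → -1; minimax = -1.
-3 ≠ -1, so there is no saddle point; optimal play is mixed.
Let Row play A with probability p. Expected payoff against b1: 4p + (-5)(1−p) = 9p − 5; against b2: (-3)p + (-1)(1−p) = −2p − 1.
Setting these equal: 9p − 5 = −2p − 1 ⇒ 11p = 4 ⇒ p = 4/11, and the value is (9)·(4/11) − 5 = -19/11.
For Column: with q = P(b1), equating A's and B's payoffs gives 7q − 3 = −4q − 1 ⇒ q = 2/11.

-19/11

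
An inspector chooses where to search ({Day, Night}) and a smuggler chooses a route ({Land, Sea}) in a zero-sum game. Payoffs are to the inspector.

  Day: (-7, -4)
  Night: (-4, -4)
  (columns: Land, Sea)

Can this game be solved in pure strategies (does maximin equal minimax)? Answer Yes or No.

Row minima: Day → -7, Night → -4; maximin = -4.
Column maxima: Land → -4, Sea → -4; minimax = -4.
maximin = minimax = -4, so a saddle point exists.

Yes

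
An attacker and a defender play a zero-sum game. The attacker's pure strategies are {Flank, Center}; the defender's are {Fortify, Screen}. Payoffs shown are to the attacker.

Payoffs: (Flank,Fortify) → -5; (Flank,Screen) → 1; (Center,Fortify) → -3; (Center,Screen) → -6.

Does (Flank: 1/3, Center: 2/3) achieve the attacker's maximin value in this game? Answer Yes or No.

Yes

Against Fortify this mix gives (1/3)·(-5) + (2/3)·(-3) = -11/3.
Against Screen this mix gives (1/3)·1 + (2/3)·(-6) = -11/3.
All of the defender's active replies (Fortify, Screen) yield -11/3, and no column does worse for the attacker. The mix makes the defender indifferent and guarantees -11/3, so it is optimal.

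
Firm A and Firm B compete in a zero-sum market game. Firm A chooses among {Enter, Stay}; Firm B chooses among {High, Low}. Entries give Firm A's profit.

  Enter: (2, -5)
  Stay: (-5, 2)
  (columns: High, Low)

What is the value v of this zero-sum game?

Row minima: Enter → -5, Stay → -5; maximin = -5.
Column maxima: High → 2, Low → 2; minimax = 2.
-5 ≠ 2, so there is no saddle point; optimal play is mixed.
Let Firm A play Enter with probability p. Expected payoff against High: 2p + (-5)(1−p) = 7p − 5; against Low: (-5)p + 2(1−p) = −7p + 2.
Setting these equal: 7p − 5 = −7p + 2 ⇒ 14p = 7 ⇒ p = 1/2, and the value is (7)·(1/2) − 5 = -3/2.
For Firm B: with q = P(High), equating Enter's and Stay's payoffs gives 7q − 5 = −7q + 2 ⇒ q = 1/2.

-3/2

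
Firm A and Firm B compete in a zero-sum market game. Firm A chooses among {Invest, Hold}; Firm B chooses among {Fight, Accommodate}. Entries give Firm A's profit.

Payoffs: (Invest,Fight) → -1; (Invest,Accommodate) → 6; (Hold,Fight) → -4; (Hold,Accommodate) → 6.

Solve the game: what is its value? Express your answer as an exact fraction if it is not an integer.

-1

Row minima: Invest → -1, Hold → -4; maximin = -1.
Column maxima: Fight → -1, Accommodate → 6; minimax = -1.
Since maximin = minimax = -1, there is a saddle point and the value is -1.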